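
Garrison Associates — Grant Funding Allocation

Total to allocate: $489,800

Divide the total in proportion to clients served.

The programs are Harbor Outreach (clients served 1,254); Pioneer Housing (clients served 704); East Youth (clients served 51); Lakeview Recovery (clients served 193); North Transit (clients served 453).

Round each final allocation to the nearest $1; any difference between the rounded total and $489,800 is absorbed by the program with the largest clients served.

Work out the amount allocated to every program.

Sum of clients served: 1,254 + 704 + 51 + 193 + 453 = 2,655.
Unrounded shares: Harbor Outreach 231,340.56; Pioneer Housing 129,875.40; East Youth 9,408.59; Lakeview Recovery 35,605.05; North Transit 83,570.40.
Rounded to nearest $1: Harbor Outreach $231,341; Pioneer Housing $129,875; East Youth $9,409; Lakeview Recovery $35,605; North Transit $83,570. Sum = $489,800.
No rounding difference to absorb.

Harbor Outreach: $231,341 | Pioneer Housing: $129,875 | East Youth: $9,409 | Lakeview Recovery: $35,605 | North Transit: $83,570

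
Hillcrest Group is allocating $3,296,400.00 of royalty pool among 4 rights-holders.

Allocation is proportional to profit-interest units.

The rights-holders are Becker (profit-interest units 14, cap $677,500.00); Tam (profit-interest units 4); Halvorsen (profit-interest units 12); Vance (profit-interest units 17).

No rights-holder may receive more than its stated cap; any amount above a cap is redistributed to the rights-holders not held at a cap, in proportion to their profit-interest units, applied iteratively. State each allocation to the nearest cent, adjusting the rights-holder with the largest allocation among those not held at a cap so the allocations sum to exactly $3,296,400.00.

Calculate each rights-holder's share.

Becker: $677,500.00 | Tam: $317,442.42 | Halvorsen: $952,327.27 | Vance: $1,349,130.31

Combined profit-interest units = 47.
Unconstrained shares: Becker 981,906.3830; Tam 280,544.6809; Halvorsen 841,634.0426; Vance 1,192,314.8936.
Held at cap: Becker ($677,500.00); balance $2,618,900.00 reallocated over remaining profit-interest units 33.
Remaining shares: Tam 317,442.4242 → $317,442.42; Halvorsen 952,327.2727 → $952,327.27; Vance 1,349,130.3030 → $1,349,130.30.
Rounding difference +$0.01 applied to Vance → $1,349,130.31.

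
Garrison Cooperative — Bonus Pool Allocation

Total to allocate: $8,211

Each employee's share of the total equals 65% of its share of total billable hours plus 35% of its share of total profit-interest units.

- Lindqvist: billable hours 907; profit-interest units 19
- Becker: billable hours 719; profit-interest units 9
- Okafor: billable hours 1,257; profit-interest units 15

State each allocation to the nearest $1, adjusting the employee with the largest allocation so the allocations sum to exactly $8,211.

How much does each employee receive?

Lindqvist: $2,949 · Becker: $1,933 · Okafor: $3,329

Totals — billable hours 2,883, profit-interest units 43.
Combined weights (65% billable hours + 35% profit-interest units): Lindqvist 0.3591; Becker 0.2354; Okafor 0.4055.
Pro-rata amounts: Lindqvist 2,948.92; Becker 1,932.55; Okafor 3,329.53.
After rounding ($1): Lindqvist $2,949; Becker $1,933; Okafor $3,330. Sum = $8,212.
Difference $8,211 − $8,212 = −$1 applied to largest allocation (Okafor): Okafor becomes $3,329.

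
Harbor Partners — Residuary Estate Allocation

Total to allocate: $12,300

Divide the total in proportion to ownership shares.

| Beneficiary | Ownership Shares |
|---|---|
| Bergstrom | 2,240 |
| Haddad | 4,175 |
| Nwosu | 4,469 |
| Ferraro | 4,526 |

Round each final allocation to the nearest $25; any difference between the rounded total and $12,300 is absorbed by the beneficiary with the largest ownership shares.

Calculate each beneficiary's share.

Sum of ownership shares: 15,410.
Pro-rata amounts: Bergstrom 2,240/15,410 × $12,300 = 1,787.93; Haddad 4,175/15,410 × $12,300 = 3,332.41; Nwosu 4,469/15,410 × $12,300 = 3,567.08; Ferraro 4,526/15,410 × $12,300 = 3,612.58.
At nearest $25: Bergstrom $1,800; Haddad $3,325; Nwosu $3,575; Ferraro $3,625. Sum = $12,325.
Difference $12,300 − $12,325 = −$25 applied to largest ownership shares (Ferraro): Ferraro becomes $3,600.

Bergstrom: $1,800; Haddad: $3,325; Nwosu: $3,575; Ferraro: $3,600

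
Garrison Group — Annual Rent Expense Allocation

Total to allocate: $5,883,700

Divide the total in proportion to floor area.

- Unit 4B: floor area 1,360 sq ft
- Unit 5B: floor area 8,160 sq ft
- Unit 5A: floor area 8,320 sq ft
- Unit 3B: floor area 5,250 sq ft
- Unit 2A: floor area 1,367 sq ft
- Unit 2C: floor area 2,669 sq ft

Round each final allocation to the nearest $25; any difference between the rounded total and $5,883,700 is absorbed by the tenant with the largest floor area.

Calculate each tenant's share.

Combined floor area = 27,126.
Raw shares: Unit 4B 1,360/27,126 × $5,883,700 = 294,987.54; Unit 5B 8,160/27,126 × $5,883,700 = 1,769,925.24; Unit 5A 8,320/27,126 × $5,883,700 = 1,804,629.65; Unit 3B 5,250/27,126 × $5,883,700 = 1,138,738.66; Unit 2A 1,367/27,126 × $5,883,700 = 296,505.86; Unit 2C 2,669/27,126 × $5,883,700 = 578,913.05.
Rounded to nearest $25: Unit 4B $295,000; Unit 5B $1,769,925; Unit 5A $1,804,625; Unit 3B $1,138,750; Unit 2A $296,500; Unit 2C $578,925. Sum = $5,883,725.
Difference $5,883,700 − $5,883,725 = −$25 applied to largest floor area (Unit 5A): Unit 5A becomes $1,804,600.

Unit 4B: $295,000; Unit 5B: $1,769,925; Unit 5A: $1,804,600; Unit 3B: $1,138,750; Unit 2A: $296,500; Unit 2C: $578,925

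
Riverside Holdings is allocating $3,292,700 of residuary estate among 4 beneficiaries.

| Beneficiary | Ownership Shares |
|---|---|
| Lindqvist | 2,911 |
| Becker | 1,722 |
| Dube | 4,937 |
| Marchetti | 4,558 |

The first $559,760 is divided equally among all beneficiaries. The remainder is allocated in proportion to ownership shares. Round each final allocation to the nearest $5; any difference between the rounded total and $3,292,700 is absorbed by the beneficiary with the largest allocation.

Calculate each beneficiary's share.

Lindqvist: $703,050; Becker: $473,045; Dube: $1,094,960; Marchetti: $1,021,645

Equal tier: $559,760 ÷ 4 = $139,940 apiece.
Remainder $2,732,940 by ownership shares (total 14,128): Lindqvist 563,107.89 → $563,110; Becker 333,106.08 → $333,105; Dube 955,020.16 → $955,020; Marchetti 881,705.87 → $881,705.
Totals: Lindqvist $139,940 + $563,110 = $703,050; Becker $139,940 + $333,105 = $473,045; Dube $139,940 + $955,020 = $1,094,960; Marchetti $139,940 + $881,705 = $1,021,645.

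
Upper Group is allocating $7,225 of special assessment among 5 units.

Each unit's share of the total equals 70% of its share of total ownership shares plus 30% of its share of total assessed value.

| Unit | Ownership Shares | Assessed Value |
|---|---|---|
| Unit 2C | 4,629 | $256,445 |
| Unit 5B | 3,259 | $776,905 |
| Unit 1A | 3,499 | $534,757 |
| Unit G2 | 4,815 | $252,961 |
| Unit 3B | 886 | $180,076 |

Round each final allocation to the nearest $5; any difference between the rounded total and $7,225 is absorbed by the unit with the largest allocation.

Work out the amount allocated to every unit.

Unit 2C: $1,650 | Unit 5B: $1,805 | Unit 1A: $1,615 | Unit G2: $1,700 | Unit 3B: $455

Ownership shares total 17,088; assessed value total 2,001,144.
Blended shares (70% ownership shares + 30% assessed value): Unit 2C 0.2281; Unit 5B 0.2500; Unit 1A 0.2235; Unit G2 0.2352; Unit 3B 0.0633.
Pro-rata amounts: Unit 2C 1,647.80; Unit 5B 1,806.05; Unit 1A 1,614.80; Unit G2 1,699.08; Unit 3B 457.27.
After rounding ($5): Unit 2C $1,650; Unit 5B $1,805; Unit 1A $1,615; Unit G2 $1,700; Unit 3B $455. Sum = $7,225.
No rounding difference to absorb.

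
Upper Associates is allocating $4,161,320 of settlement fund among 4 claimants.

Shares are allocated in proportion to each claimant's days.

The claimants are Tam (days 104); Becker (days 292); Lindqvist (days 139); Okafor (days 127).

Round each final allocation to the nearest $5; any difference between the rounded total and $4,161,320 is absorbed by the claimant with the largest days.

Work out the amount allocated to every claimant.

Days total: 104 + 292 + 139 + 127 = 662.
Pro-rata amounts: Tam 653,742.11; Becker 1,835,506.71; Lindqvist 873,751.48; Okafor 798,319.70.
After rounding ($5): Tam $653,740; Becker $1,835,505; Lindqvist $873,750; Okafor $798,320. Sum = $4,161,315.
Difference $4,161,320 − $4,161,315 = +$5 applied to largest days (Becker): Becker becomes $1,835,510.

Tam: $653,740; Becker: $1,835,510; Lindqvist: $873,750; Okafor: $798,320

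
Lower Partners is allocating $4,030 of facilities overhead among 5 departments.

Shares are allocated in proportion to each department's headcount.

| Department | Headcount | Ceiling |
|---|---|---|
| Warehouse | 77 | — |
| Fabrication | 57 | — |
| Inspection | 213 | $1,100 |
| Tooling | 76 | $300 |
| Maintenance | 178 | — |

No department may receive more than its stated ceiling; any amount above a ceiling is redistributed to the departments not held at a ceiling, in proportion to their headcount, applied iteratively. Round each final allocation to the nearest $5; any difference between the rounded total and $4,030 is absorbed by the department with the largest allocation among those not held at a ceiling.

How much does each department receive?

Warehouse: $650; Fabrication: $480; Inspection: $1,100; Tooling: $300; Maintenance: $1,500

Sum of headcount: 601.
Pro-rata shares before constraints: Warehouse 516.32; Fabrication 382.21; Inspection 1,428.27; Tooling 509.62; Maintenance 1,193.58.
Held at cap: Inspection ($1,100), Tooling ($300); residual $2,630 reallocated over remaining headcount 312.
Shares after redistribution: Warehouse 649.07 → $650; Fabrication 480.48 → $480; Maintenance 1,500.45 → $1,500.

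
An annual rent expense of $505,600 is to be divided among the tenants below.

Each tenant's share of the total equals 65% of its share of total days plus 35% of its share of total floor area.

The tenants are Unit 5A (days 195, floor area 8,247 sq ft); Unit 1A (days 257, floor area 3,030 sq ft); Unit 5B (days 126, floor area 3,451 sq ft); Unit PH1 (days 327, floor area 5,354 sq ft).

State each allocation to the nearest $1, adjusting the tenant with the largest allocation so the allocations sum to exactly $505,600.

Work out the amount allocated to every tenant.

Unit 5A: $143,483 · Unit 1A: $120,026 · Unit 5B: $76,165 · Unit PH1: $165,926

Totals — days 905, floor area 20,082.
Combined weights (65% days + 35% floor area): Unit 5A 0.2838; Unit 1A 0.2374; Unit 5B 0.1506; Unit PH1 0.3282.
Pro-rata amounts: Unit 5A 143,483.44; Unit 1A 120,026.47; Unit 5B 76,165.17; Unit PH1 165,924.92.
At nearest $1: Unit 5A $143,483; Unit 1A $120,026; Unit 5B $76,165; Unit PH1 $165,925. Sum = $505,599.
Difference $505,600 − $505,599 = +$1 applied to largest allocation (Unit PH1): Unit PH1 becomes $165,926.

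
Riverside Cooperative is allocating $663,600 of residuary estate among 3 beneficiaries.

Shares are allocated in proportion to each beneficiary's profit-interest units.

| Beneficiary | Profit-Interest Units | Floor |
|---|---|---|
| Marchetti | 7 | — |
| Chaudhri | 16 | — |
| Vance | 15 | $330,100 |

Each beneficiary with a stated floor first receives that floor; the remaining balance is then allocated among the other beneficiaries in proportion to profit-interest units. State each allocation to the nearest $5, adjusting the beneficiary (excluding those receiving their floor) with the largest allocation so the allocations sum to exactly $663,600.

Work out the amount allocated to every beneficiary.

Marchetti: $101,500; Chaudhri: $232,000; Vance: $330,100

Guaranteed amounts: Vance $330,100. Balance $333,500.
Balance split over remaining profit-interest units 23: Marchetti 101,500.00 → $101,500; Chaudhri 232,000.00 → $232,000.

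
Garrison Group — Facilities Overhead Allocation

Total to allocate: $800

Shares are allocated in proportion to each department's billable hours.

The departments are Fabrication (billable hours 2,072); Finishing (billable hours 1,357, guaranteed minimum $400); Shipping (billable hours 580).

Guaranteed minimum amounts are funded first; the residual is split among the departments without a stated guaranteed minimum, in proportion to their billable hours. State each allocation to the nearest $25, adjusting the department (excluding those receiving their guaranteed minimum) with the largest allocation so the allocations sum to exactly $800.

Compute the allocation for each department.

Minimums first: Finishing $400. Remaining pool $400.
Remaining pool split over remaining billable hours 2,652: Fabrication 312.52 → $325; Shipping 87.48 → $75.

Fabrication: $325 | Finishing: $400 | Shipping: $75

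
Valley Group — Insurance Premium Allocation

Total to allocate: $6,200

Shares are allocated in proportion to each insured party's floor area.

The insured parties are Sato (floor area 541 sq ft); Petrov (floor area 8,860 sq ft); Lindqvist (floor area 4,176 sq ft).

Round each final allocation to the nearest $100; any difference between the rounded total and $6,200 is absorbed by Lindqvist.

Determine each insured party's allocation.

Sato: $200 · Petrov: $4,000 · Lindqvist: $2,000

Combined floor area = 13,577.
Proportional shares: Sato 541/13,577 × $6,200 = 247.05; Petrov 8,860/13,577 × $6,200 = 4,045.96; Lindqvist 4,176/13,577 × $6,200 = 1,906.99.
Rounded to nearest $100: Sato $200; Petrov $4,000; Lindqvist $1,900. Sum = $6,100.
Difference $6,200 − $6,100 = +$100 applied to Lindqvist: Lindqvist becomes $2,000.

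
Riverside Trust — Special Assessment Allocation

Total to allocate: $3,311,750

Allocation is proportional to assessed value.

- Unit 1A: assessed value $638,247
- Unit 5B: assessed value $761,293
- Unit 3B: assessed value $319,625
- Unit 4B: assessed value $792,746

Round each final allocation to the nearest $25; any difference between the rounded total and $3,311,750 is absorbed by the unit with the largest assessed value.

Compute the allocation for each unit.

Total assessed value = 638,247 + 761,293 + 319,625 + 792,746 = 2,511,911.
Pro-rata amounts: Unit 1A 841,476.67; Unit 5B 1,003,702.80; Unit 3B 421,399.52; Unit 4B 1,045,171.01.
After rounding ($25): Unit 1A $841,475; Unit 5B $1,003,700; Unit 3B $421,400; Unit 4B $1,045,175. Sum = $3,311,750.
No rounding difference to absorb.

Unit 1A: $841,475 | Unit 5B: $1,003,700 | Unit 3B: $421,400 | Unit 4B: $1,045,175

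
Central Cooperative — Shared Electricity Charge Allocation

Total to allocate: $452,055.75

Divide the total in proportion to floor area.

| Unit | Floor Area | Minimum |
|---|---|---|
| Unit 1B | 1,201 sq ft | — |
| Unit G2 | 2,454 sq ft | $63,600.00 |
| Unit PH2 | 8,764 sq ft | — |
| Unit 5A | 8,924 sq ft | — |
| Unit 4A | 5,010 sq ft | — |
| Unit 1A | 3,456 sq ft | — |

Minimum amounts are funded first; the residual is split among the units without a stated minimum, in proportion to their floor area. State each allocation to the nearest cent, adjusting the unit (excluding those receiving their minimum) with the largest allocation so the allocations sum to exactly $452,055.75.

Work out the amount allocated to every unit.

Guaranteed amounts: Unit G2 $63,600.00. Remaining pool $388,455.75.
Remaining pool split over remaining floor area 27,355: Unit 1B 17,054.8476 → $17,054.85; Unit PH2 124,453.5256 → $124,453.53; Unit 5A 126,725.6119 → $126,725.61; Unit 4A 71,144.7014 → $71,144.70; Unit 1A 49,077.0635 → $49,077.06.

Unit 1B: $17,054.85 | Unit G2: $63,600.00 | Unit PH2: $124,453.53 | Unit 5A: $126,725.61 | Unit 4A: $71,144.70 | Unit 1A: $49,077.06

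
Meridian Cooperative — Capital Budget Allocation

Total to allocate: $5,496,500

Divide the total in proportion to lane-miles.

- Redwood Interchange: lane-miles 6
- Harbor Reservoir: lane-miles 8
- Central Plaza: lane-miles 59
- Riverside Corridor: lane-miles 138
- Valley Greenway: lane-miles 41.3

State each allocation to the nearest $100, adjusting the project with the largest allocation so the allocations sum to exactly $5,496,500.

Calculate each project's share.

Redwood Interchange: $130,700; Harbor Reservoir: $174,300; Central Plaza: $1,285,300; Riverside Corridor: $3,006,500; Valley Greenway: $899,700

Sum of lane-miles: 252.3.
Pro-rata amounts: Redwood Interchange 6/252.3 × $5,496,500 = 130,713.44; Harbor Reservoir 8/252.3 × $5,496,500 = 174,284.58; Central Plaza 59/252.3 × $5,496,500 = 1,285,348.79; Riverside Corridor 138/252.3 × $5,496,500 = 3,006,409.04; Valley Greenway 41.3/252.3 × $5,496,500 = 899,744.15.
Rounded to nearest $100: Redwood Interchange $130,700; Harbor Reservoir $174,300; Central Plaza $1,285,300; Riverside Corridor $3,006,400; Valley Greenway $899,700. Sum = $5,496,400.
Difference $5,496,500 − $5,496,400 = +$100 applied to largest allocation (Riverside Corridor): Riverside Corridor becomes $3,006,500.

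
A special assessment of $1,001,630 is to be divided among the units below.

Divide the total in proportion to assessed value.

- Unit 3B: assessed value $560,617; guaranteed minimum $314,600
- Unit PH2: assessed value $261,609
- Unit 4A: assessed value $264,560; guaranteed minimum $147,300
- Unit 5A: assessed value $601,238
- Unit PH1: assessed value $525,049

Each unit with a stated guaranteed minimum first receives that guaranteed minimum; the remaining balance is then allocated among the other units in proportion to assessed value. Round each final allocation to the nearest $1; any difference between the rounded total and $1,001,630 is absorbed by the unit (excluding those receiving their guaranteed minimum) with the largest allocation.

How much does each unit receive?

Unit 3B: $314,600 · Unit PH2: $101,735 · Unit 4A: $147,300 · Unit 5A: $233,812 · Unit PH1: $204,183

Minimums first: Unit 3B $314,600; Unit 4A $147,300. Remaining pool $539,730.
Remaining pool split over remaining assessed value 1,387,896: Unit PH2 101,735.45 → $101,735; Unit 5A 233,811.60 → $233,812; Unit PH1 204,182.95 → $204,183.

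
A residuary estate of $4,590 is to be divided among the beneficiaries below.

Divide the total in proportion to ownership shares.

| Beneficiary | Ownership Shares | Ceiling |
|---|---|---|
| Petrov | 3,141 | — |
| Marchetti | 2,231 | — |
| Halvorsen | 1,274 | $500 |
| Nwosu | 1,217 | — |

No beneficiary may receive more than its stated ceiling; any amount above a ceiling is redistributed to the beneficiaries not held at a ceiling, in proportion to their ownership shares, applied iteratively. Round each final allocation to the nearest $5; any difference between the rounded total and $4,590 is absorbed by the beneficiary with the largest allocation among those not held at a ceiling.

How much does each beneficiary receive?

Petrov: $1,950; Marchetti: $1,385; Halvorsen: $500; Nwosu: $755

Sum of ownership shares: 7,863.
Unconstrained shares: Petrov 1,833.55; Marchetti 1,302.34; Halvorsen 743.69; Nwosu 710.42.
Cap binds for Halvorsen ($500); remaining pool $4,090 reallocated over remaining ownership shares 6,589.
Remaining shares: Petrov 1,949.72 → $1,950; Marchetti 1,384.85 → $1,385; Nwosu 755.43 → $755.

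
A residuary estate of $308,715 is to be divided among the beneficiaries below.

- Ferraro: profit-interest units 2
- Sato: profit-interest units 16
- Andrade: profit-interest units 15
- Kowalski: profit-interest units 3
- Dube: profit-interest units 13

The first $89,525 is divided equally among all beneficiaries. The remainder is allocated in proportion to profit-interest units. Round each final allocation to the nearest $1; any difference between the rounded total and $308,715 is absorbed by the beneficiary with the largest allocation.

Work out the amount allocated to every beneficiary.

Equal tier: $89,525 ÷ 5 = $17,905 apiece.
Remainder $219,190 by profit-interest units (total 49): Ferraro 8,946.53 → $8,947; Sato 71,572.24 → $71,572; Andrade 67,098.98 → $67,099; Kowalski 13,419.80 → $13,420; Dube 58,152.45 → $58,152.
Totals: Ferraro $17,905 + $8,947 = $26,852; Sato $17,905 + $71,572 = $89,477; Andrade $17,905 + $67,099 = $85,004; Kowalski $17,905 + $13,420 = $31,325; Dube $17,905 + $58,152 = $76,057.

Ferraro: $26,852 · Sato: $89,477 · Andrade: $85,004 · Kowalski: $31,325 · Dube: $76,057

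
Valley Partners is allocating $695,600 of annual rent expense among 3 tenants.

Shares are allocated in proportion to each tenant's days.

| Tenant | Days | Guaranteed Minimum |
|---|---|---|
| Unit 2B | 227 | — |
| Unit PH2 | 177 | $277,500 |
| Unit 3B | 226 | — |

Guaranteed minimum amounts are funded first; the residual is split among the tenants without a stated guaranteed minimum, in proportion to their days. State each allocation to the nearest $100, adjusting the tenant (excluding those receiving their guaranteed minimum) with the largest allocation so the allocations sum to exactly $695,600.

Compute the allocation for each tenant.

Fund the minimums — Unit PH2 $277,500. Balance $418,100.
Balance split over remaining days 453: Unit 2B 209,511.48 → $209,500; Unit 3B 208,588.52 → $208,600.

Unit 2B: $209,500 | Unit PH2: $277,500 | Unit 3B: $208,600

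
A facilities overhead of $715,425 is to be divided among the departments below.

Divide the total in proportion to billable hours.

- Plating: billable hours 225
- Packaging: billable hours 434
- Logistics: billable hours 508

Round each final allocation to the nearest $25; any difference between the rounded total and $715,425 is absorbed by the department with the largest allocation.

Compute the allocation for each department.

Plating: $137,925 · Packaging: $266,050 · Logistics: $311,450

Combined billable hours = 1,167.
Proportional shares: Plating 225/1,167 × $715,425 = 137,935.41; Packaging 434/1,167 × $715,425 = 266,062.08; Logistics 508/1,167 × $715,425 = 311,427.51.
At nearest $25: Plating $137,925; Packaging $266,050; Logistics $311,425. Sum = $715,400.
Difference $715,425 − $715,400 = +$25 applied to largest allocation (Logistics): Logistics becomes $311,450.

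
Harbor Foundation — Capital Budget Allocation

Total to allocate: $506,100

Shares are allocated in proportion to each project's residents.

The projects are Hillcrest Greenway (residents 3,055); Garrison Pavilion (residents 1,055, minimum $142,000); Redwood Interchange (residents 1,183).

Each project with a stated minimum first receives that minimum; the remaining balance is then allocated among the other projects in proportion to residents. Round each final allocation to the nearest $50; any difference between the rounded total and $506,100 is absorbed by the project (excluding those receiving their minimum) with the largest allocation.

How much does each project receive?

Hillcrest Greenway: $262,450 · Garrison Pavilion: $142,000 · Redwood Interchange: $101,650

Fund the minimums — Garrison Pavilion $142,000. Residual $364,100.
Residual split over remaining residents 4,238: Hillcrest Greenway 262,464.72 → $262,450; Redwood Interchange 101,635.28 → $101,650.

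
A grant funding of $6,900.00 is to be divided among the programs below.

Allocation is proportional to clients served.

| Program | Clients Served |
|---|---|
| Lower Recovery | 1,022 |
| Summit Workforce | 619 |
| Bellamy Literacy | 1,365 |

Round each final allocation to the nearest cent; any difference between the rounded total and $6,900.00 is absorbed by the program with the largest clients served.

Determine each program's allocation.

Lower Recovery: $2,345.91; Summit Workforce: $1,420.86; Bellamy Literacy: $3,133.23

Sum of clients served: 1,022 + 619 + 1,365 = 3,006.
Proportional shares: Lower Recovery 2,345.9082; Summit Workforce 1,420.8583; Bellamy Literacy 3,133.2335.
At nearest cent: Lower Recovery $2,345.91; Summit Workforce $1,420.86; Bellamy Literacy $3,133.23. Sum = $6,900.00.
No rounding difference to absorb.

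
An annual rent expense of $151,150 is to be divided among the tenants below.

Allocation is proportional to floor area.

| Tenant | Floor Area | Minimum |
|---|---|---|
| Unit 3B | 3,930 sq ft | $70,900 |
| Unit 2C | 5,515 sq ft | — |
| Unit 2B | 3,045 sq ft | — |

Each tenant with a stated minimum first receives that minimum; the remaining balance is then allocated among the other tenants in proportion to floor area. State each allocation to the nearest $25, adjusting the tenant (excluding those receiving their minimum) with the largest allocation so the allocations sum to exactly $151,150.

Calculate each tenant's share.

Guaranteed amounts: Unit 3B $70,900. Remaining pool $80,250.
Remaining pool split over remaining floor area 8,560: Unit 2C 51,703.12 → $51,700; Unit 2B 28,546.88 → $28,550.

Unit 3B: $70,900 | Unit 2C: $51,700 | Unit 2B: $28,550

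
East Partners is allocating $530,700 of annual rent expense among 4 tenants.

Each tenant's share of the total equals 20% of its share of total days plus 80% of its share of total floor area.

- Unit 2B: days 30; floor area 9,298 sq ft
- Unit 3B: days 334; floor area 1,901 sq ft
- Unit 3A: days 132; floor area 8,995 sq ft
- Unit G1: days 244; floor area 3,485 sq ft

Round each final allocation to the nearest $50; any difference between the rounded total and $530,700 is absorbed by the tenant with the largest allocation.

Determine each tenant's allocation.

Unit 2B: $171,000 · Unit 3B: $82,000 · Unit 3A: $180,200 · Unit G1: $97,500

Days total 740; floor area total 23,679.
Combined weights (20% days + 80% floor area): Unit 2B 0.3222; Unit 3B 0.1545; Unit 3A 0.3396; Unit G1 0.1837.
Pro-rata amounts: Unit 2B 171,014.36; Unit 3B 81,991.00; Unit 3A 180,211.73; Unit G1 97,482.91.
At nearest $50: Unit 2B $171,000; Unit 3B $82,000; Unit 3A $180,200; Unit G1 $97,500. Sum = $530,700.
Rounded total matches; no reconciliation needed.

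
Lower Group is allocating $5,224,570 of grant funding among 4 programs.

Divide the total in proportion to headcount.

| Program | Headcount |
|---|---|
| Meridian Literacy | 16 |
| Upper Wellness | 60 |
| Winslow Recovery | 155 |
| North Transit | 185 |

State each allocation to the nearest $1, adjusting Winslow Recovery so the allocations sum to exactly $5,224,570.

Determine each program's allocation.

Meridian Literacy: $200,945 | Upper Wellness: $753,544 | Winslow Recovery: $1,946,654 | North Transit: $2,323,427

Sum of headcount: 416.
Proportional shares: Meridian Literacy 16/416 × $5,224,570 = 200,945.00; Upper Wellness 60/416 × $5,224,570 = 753,543.75; Winslow Recovery 155/416 × $5,224,570 = 1,946,654.69; North Transit 185/416 × $5,224,570 = 2,323,426.56.
At nearest $1: Meridian Literacy $200,945; Upper Wellness $753,544; Winslow Recovery $1,946,655; North Transit $2,323,427. Sum = $5,224,571.
Difference $5,224,570 − $5,224,571 = −$1 applied to Winslow Recovery: Winslow Recovery becomes $1,946,654.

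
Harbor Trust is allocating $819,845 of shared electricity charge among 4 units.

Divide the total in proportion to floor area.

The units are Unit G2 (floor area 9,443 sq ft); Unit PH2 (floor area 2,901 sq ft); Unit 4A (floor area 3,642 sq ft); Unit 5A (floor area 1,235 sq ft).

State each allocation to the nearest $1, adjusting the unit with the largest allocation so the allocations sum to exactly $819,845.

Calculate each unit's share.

Sum of floor area: 17,221.
Raw shares: Unit G2 9,443/17,221 × $819,845 = 449,555.56; Unit PH2 2,901/17,221 × $819,845 = 138,108.72; Unit 4A 3,642/17,221 × $819,845 = 173,385.72; Unit 5A 1,235/17,221 × $819,845 = 58,794.99.
Rounded to nearest $1: Unit G2 $449,556; Unit PH2 $138,109; Unit 4A $173,386; Unit 5A $58,795. Sum = $819,846.
Difference $819,845 − $819,846 = −$1 applied to largest allocation (Unit G2): Unit G2 becomes $449,555.

Unit G2: $449,555 | Unit PH2: $138,109 | Unit 4A: $173,386 | Unit 5A: $58,795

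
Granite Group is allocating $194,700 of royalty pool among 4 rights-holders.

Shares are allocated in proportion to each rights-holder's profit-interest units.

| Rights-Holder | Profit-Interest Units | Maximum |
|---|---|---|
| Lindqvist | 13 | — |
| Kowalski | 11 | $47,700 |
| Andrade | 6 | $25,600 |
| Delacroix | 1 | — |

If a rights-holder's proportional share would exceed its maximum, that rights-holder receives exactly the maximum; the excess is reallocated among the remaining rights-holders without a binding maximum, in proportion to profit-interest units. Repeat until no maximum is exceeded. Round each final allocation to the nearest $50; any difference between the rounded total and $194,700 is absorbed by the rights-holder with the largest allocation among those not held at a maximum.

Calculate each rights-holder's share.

Lindqvist: $112,750 · Kowalski: $47,700 · Andrade: $25,600 · Delacroix: $8,650

Profit-interest units total: 31.
Proportional shares (ignoring caps): Lindqvist 81,648.39; Kowalski 69,087.10; Andrade 37,683.87; Delacroix 6,280.65.
Held at cap: Kowalski ($47,700), Andrade ($25,600); remaining pool $121,400 reallocated over remaining profit-interest units 14.
Remaining shares: Lindqvist 112,728.57 → $112,750; Delacroix 8,671.43 → $8,650.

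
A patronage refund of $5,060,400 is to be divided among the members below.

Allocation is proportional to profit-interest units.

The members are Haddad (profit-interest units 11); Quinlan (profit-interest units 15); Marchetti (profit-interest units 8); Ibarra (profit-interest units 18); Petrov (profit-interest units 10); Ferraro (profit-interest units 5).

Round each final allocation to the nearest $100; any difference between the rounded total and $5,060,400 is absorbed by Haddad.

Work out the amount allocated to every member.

Sum of profit-interest units: 67.
Pro-rata amounts: Haddad 11/67 × $5,060,400 = 830,811.94; Quinlan 15/67 × $5,060,400 = 1,132,925.37; Marchetti 8/67 × $5,060,400 = 604,226.87; Ibarra 18/67 × $5,060,400 = 1,359,510.45; Petrov 10/67 × $5,060,400 = 755,283.58; Ferraro 5/67 × $5,060,400 = 377,641.79.
At nearest $100: Haddad $830,800; Quinlan $1,132,900; Marchetti $604,200; Ibarra $1,359,500; Petrov $755,300; Ferraro $377,600. Sum = $5,060,300.
Difference $5,060,400 − $5,060,300 = +$100 applied to Haddad: Haddad becomes $830,900.

Haddad: $830,900 · Quinlan: $1,132,900 · Marchetti: $604,200 · Ibarra: $1,359,500 · Petrov: $755,300 · Ferraro: $377,600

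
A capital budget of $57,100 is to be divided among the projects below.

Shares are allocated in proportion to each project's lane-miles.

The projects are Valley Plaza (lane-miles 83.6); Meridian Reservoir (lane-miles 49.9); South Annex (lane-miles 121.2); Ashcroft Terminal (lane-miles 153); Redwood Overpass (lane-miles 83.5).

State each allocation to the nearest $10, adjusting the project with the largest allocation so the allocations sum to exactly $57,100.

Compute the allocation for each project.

Valley Plaza: $9,720 | Meridian Reservoir: $5,800 | South Annex: $14,090 | Ashcroft Terminal: $17,780 | Redwood Overpass: $9,710

Sum of lane-miles: 491.2.
Proportional shares: Valley Plaza 83.6/491.2 × $57,100 = 9,718.16; Meridian Reservoir 49.9/491.2 × $57,100 = 5,800.67; South Annex 121.2/491.2 × $57,100 = 14,089.01; Ashcroft Terminal 153/491.2 × $57,100 = 17,785.63; Redwood Overpass 83.5/491.2 × $57,100 = 9,706.54.
After rounding ($10): Valley Plaza $9,720; Meridian Reservoir $5,800; South Annex $14,090; Ashcroft Terminal $17,790; Redwood Overpass $9,710. Sum = $57,110.
Difference $57,100 − $57,110 = −$10 applied to largest allocation (Ashcroft Terminal): Ashcroft Terminal becomes $17,780.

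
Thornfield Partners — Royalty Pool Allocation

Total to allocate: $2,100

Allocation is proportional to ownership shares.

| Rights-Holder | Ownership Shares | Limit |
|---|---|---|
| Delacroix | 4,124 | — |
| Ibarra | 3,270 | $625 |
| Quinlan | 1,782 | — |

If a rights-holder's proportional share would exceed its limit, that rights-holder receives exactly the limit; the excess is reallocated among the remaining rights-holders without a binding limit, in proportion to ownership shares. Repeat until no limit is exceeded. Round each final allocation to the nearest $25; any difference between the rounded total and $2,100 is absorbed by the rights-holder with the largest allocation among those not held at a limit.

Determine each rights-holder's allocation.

Ownership shares total: 9,176.
Proportional shares (ignoring caps): Delacroix 943.81; Ibarra 748.37; Quinlan 407.82.
Capped: Ibarra ($625); balance $1,475 reallocated over remaining ownership shares 5,906.
Shares after redistribution: Delacroix 1,029.95 → $1,025; Quinlan 445.05 → $450.

Delacroix: $1,025 · Ibarra: $625 · Quinlan: $450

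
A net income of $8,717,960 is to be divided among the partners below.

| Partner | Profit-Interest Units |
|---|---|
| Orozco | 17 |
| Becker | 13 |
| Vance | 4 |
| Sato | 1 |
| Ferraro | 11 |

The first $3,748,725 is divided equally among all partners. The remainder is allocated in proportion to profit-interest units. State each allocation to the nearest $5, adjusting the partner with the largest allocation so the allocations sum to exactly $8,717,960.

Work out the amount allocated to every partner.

First tranche $3,748,725 split equally: $749,745 each.
Remainder $4,969,235 by profit-interest units (total 46): Orozco 1,836,456.41 → $1,836,455; Becker 1,404,349.02 → $1,404,350; Vance 432,107.39 → $432,105; Sato 108,026.85 → $108,025; Ferraro 1,188,295.33 → $1,188,295.
Rounding difference +$5 on remainder applied to Orozco.
Totals: Orozco $749,745 + $1,836,460 = $2,586,205; Becker $749,745 + $1,404,350 = $2,154,095; Vance $749,745 + $432,105 = $1,181,850; Sato $749,745 + $108,025 = $857,770; Ferraro $749,745 + $1,188,295 = $1,938,040.

Orozco: $2,586,205; Becker: $2,154,095; Vance: $1,181,850; Sato: $857,770; Ferraro: $1,938,040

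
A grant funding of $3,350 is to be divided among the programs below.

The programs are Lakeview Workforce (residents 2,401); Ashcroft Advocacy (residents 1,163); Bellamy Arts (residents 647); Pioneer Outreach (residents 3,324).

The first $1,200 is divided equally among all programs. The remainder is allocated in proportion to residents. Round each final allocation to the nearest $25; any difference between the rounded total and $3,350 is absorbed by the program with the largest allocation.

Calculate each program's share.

Lakeview Workforce: $975; Ashcroft Advocacy: $625; Bellamy Arts: $475; Pioneer Outreach: $1,275

Equal tier: $1,200 ÷ 4 = $300 apiece.
Remainder $2,150 by residents (total 7,535): Lakeview Workforce 685.09 → $675; Ashcroft Advocacy 331.84 → $325; Bellamy Arts 184.61 → $175; Pioneer Outreach 948.45 → $950.
Rounding difference +$25 on remainder applied to Pioneer Outreach.
Totals: Lakeview Workforce $300 + $675 = $975; Ashcroft Advocacy $300 + $325 = $625; Bellamy Arts $300 + $175 = $475; Pioneer Outreach $300 + $975 = $1,275.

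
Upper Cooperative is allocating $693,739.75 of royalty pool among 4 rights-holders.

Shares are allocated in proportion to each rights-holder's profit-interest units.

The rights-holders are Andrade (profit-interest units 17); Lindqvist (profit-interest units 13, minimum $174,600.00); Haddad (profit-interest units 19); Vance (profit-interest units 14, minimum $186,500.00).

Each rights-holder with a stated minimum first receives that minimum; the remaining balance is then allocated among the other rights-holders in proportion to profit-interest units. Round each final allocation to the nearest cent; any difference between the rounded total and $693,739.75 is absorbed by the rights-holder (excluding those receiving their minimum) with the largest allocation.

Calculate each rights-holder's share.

Andrade: $157,079.88 · Lindqvist: $174,600.00 · Haddad: $175,559.87 · Vance: $186,500.00

Minimums first: Lindqvist $174,600.00; Vance $186,500.00. Remaining pool $332,639.75.
Remaining pool split over remaining profit-interest units 36: Andrade 157,079.8819 → $157,079.88; Haddad 175,559.8681 → $175,559.87.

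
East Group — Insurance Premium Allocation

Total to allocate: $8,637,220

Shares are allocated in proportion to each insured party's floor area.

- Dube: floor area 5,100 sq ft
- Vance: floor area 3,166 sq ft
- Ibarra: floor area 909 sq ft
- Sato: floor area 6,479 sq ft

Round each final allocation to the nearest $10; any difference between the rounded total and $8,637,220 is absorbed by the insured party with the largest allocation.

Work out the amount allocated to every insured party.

Dube: $2,813,970; Vance: $1,746,870; Ibarra: $501,550; Sato: $3,574,830

Total floor area = 15,654.
Pro-rata amounts: Dube 5,100/15,654 × $8,637,220 = 2,813,965.89; Vance 3,166/15,654 × $8,637,220 = 1,746,865.88; Ibarra 909/15,654 × $8,637,220 = 501,548.04; Sato 6,479/15,654 × $8,637,220 = 3,574,840.19.
At nearest $10: Dube $2,813,970; Vance $1,746,870; Ibarra $501,550; Sato $3,574,840. Sum = $8,637,230.
Difference $8,637,220 − $8,637,230 = −$10 applied to largest allocation (Sato): Sato becomes $3,574,830.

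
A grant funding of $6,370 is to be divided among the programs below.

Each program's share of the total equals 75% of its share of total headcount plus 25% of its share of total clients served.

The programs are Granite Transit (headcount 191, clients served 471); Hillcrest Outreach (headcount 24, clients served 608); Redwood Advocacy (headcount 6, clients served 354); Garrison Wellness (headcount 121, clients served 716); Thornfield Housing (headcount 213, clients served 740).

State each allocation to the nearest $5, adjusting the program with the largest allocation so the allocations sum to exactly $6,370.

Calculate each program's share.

Totals — headcount 555, clients served 2,889.
Combined weights (75% headcount + 25% clients served): Granite Transit 0.2989; Hillcrest Outreach 0.0850; Redwood Advocacy 0.0387; Garrison Wellness 0.2255; Thornfield Housing 0.3519.
Raw shares: Granite Transit 1,903.78; Hillcrest Outreach 541.74; Redwood Advocacy 246.78; Garrison Wellness 1,436.26; Thornfield Housing 2,241.44.
At nearest $5: Granite Transit $1,905; Hillcrest Outreach $540; Redwood Advocacy $245; Garrison Wellness $1,435; Thornfield Housing $2,240. Sum = $6,365.
Difference $6,370 − $6,365 = +$5 applied to largest allocation (Thornfield Housing): Thornfield Housing becomes $2,245.

Granite Transit: $1,905; Hillcrest Outreach: $540; Redwood Advocacy: $245; Garrison Wellness: $1,435; Thornfield Housing: $2,245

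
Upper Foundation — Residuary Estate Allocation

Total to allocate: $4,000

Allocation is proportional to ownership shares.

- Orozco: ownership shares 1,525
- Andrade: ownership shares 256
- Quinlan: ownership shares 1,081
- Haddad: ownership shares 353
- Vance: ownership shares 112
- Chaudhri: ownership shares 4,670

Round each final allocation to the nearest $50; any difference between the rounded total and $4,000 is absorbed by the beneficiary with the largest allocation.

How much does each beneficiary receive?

Orozco: $750; Andrade: $150; Quinlan: $550; Haddad: $200; Vance: $50; Chaudhri: $2,300

Combined ownership shares = 7,997.
Proportional shares: Orozco 1,525/7,997 × $4,000 = 762.79; Andrade 256/7,997 × $4,000 = 128.05; Quinlan 1,081/7,997 × $4,000 = 540.70; Haddad 353/7,997 × $4,000 = 176.57; Vance 112/7,997 × $4,000 = 56.02; Chaudhri 4,670/7,997 × $4,000 = 2,335.88.
At nearest $50: Orozco $750; Andrade $150; Quinlan $550; Haddad $200; Vance $50; Chaudhri $2,350. Sum = $4,050.
Difference $4,000 − $4,050 = −$50 applied to largest allocation (Chaudhri): Chaudhri becomes $2,300.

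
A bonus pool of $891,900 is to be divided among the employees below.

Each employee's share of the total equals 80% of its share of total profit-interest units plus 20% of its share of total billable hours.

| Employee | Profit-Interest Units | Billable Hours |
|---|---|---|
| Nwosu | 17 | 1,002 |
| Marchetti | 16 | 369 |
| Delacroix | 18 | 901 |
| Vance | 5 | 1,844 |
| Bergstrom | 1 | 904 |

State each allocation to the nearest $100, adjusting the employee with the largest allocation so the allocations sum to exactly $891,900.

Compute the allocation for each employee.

Profit-interest units total 57; billable hours total 5,020.
Blended shares (80% profit-interest units + 20% billable hours): Nwosu 0.2785; Marchetti 0.2393; Delacroix 0.2885; Vance 0.1436; Bergstrom 0.0501.
Pro-rata amounts: Nwosu 248,409.14; Marchetti 213,398.31; Delacroix 257,338.12; Vance 128,113.92; Bergstrom 44,640.51.
Rounded to nearest $100: Nwosu $248,400; Marchetti $213,400; Delacroix $257,300; Vance $128,100; Bergstrom $44,600. Sum = $891,800.
Difference $891,900 − $891,800 = +$100 applied to largest allocation (Delacroix): Delacroix becomes $257,400.

Nwosu: $248,400; Marchetti: $213,400; Delacroix: $257,400; Vance: $128,100; Bergstrom: $44,600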